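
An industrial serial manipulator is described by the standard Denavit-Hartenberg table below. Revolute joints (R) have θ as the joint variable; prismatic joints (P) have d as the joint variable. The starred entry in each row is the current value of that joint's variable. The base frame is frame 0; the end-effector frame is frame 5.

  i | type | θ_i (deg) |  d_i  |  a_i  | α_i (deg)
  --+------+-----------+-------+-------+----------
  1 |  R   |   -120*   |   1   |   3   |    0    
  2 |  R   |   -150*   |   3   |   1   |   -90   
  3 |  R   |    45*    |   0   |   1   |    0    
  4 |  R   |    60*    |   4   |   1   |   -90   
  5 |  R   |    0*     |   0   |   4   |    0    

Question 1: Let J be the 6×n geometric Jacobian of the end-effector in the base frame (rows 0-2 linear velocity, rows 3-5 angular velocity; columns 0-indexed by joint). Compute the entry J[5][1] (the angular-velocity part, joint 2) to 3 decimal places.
axis z_1 = (0.0000,0.0000,1.0000); lever o_n−o_1 = (-4.0000,0.4130,-2.5367)
cross product → J_v[:, 1] = (-0.4130,-4.0000,0.0000)
J_ω[:, 1] = z_1
entry J[5][1] = 1.0000

1.000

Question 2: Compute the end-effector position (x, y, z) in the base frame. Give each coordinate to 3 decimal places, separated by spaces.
-5.500 -2.185 -1.537

after link 1: o_1 = (-1.5000, -2.5981, 1.0000)
after link 2: o_2 = (-1.5000, -1.5981, 4.0000)
after link 3: o_3 = (-1.5000, -0.8910, 3.2929)
after link 4: o_4 = (-5.5000, -1.1498, 2.3270)
after link 5: o_5 = (-5.5000, -2.1851, -1.5367)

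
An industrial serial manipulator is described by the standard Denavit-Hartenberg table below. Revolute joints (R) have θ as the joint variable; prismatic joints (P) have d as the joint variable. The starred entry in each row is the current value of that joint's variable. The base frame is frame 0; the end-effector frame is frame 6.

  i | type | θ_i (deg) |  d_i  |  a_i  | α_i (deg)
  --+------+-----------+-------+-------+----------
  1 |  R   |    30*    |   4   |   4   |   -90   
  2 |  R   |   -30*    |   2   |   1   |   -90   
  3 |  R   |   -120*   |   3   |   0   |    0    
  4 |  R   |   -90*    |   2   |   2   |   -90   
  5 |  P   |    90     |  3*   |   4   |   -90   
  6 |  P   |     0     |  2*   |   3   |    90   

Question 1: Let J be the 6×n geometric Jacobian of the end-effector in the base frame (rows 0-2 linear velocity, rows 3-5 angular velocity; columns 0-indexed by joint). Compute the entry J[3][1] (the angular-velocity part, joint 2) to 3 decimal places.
-0.500

axis z_1 = (-0.5000,0.8660,0.0000); lever o_n−o_1 = (-3.5401,3.2655,1.4821)
cross product → J_v[:, 1] = (1.2835,0.7410,1.4330)
J_ω[:, 1] = z_1
entry J[3][1] = -0.5000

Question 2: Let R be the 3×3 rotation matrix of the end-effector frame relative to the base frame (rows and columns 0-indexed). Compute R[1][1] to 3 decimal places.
End-effector y-axis (col 1 of R) = (0.3995,0.8080,0.4330)
R[1][1] = 0.8080

0.808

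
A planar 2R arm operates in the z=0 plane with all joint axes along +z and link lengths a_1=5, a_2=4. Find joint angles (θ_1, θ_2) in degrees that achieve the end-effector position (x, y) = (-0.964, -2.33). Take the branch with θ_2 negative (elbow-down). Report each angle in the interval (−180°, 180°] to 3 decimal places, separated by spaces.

-59.999 -150.002

cos θ_2 = (6.3582−5²−4²)/(2·5·4) = -0.8660; θ_2 = -150.0023° (elbow-down)
β = atan2(-2.3300,-0.9640) = -112.4765°; ψ = atan2(-1.9999,1.5358) = -52.4771°
θ_1 = β − ψ = -59.9994°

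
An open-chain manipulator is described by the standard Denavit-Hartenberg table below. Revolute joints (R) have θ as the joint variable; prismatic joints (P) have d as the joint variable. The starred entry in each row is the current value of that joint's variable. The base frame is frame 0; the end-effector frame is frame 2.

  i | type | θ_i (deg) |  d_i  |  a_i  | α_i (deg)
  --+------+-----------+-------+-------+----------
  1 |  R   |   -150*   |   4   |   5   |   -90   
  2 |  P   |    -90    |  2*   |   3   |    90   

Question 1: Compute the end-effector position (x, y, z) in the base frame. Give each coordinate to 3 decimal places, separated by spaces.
after link 1: o_1 = (-4.3301, -2.5000, 4.0000)
after link 2: o_2 = (-3.3301, -4.2321, 7.0000)

-3.330 -4.232 7.000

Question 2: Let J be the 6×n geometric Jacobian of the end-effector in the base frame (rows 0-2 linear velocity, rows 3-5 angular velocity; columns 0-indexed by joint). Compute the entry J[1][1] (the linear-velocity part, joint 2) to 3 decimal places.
-0.866

prismatic axis z_1 = (0.5000,-0.8660,0.0000)
J_v[:, 1] = z_1; J_ω[:, 1] = (0,0,0)
entry J[1][1] = -0.8660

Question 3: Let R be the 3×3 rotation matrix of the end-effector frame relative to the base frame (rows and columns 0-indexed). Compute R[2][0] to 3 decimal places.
1.000

End-effector x-axis (col 0 of R) = (-0.0000,0.0000,1.0000)
R[2][0] = 1.0000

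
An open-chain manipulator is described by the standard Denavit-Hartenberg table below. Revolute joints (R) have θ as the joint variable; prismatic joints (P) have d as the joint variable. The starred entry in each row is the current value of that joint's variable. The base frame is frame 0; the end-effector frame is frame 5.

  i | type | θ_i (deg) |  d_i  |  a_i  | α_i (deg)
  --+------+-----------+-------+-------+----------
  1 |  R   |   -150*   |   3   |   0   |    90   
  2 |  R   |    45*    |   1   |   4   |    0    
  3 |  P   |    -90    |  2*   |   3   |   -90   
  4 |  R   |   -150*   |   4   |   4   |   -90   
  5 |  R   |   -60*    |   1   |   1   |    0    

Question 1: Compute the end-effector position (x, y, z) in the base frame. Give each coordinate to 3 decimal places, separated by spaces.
-8.244 2.302 9.550

after link 1: o_1 = (0.0000, 0.0000, 3.0000)
after link 2: o_2 = (-2.9495, -0.5482, 5.8284)
after link 3: o_3 = (-5.7866, 0.1232, 3.7071)
after link 4: o_4 = (-7.1148, 1.6658, 8.9850)
after link 5: o_5 = (-8.2441, 2.3024, 9.5500)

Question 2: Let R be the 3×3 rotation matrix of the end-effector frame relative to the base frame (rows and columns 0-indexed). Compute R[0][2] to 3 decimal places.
End-effector z-axis (col 2 of R) = (-0.7392,0.5732,-0.3536)
R[0][2] = -0.7392

-0.739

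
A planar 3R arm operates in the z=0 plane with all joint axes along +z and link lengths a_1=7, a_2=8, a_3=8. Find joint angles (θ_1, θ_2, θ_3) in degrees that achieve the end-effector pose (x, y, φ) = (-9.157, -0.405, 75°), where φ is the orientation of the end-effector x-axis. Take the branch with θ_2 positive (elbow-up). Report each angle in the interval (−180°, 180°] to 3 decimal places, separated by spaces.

wrist centre = target − a_3·(cos φ, sin φ) = (-11.2276, -8.1324)
cos θ_2 = (192.1940−7²−8²)/(2·7·8) = 0.7071; θ_2 = 45.0014° (elbow-up)
β = atan2(-8.1324,-11.2276) = -144.0832°; ψ = atan2(5.6570,12.6567) = 24.0826°
θ_1 = β − ψ = -168.1658°
θ_3 = φ − θ_1 − θ_2 = -161.8357° (wrapped to (-180°,180°])

-168.166 45.001 -161.836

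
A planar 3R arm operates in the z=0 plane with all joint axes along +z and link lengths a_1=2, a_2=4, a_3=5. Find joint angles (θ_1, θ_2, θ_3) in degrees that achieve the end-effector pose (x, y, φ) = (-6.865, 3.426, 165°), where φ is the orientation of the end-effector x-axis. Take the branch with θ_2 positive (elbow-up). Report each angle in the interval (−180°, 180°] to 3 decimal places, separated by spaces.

27.357 134.993 2.651

wrist centre = target − a_3·(cos φ, sin φ) = (-2.0354, 2.1319)
cos θ_2 = (8.6878−2²−4²)/(2·2·4) = -0.7070; θ_2 = 134.9926° (elbow-up)
β = atan2(2.1319,-2.0354) = 133.6730°; ψ = atan2(2.8288,-0.8281) = 106.3161°
θ_1 = β − ψ = 27.3569°
θ_3 = φ − θ_1 − θ_2 = 2.6505° (wrapped to (-180°,180°])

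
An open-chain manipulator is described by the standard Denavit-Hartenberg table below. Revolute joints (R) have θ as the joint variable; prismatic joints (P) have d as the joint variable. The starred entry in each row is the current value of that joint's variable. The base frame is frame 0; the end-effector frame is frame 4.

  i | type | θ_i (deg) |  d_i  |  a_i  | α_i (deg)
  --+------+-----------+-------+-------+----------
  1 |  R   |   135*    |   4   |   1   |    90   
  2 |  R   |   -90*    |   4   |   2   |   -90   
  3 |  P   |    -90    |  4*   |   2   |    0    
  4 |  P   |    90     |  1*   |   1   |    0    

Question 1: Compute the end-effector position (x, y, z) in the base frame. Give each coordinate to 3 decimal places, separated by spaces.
0.000 8.485 1.000

after link 1: o_1 = (-0.7071, 0.7071, 4.0000)
after link 2: o_2 = (2.1213, 3.5355, 2.0000)
after link 3: o_3 = (0.7071, 7.7782, 2.0000)
after link 4: o_4 = (0.0000, 8.4853, 1.0000)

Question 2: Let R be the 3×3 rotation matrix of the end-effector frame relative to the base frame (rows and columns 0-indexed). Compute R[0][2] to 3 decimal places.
-0.707

End-effector z-axis (col 2 of R) = (-0.7071,0.7071,0.0000)
R[0][2] = -0.7071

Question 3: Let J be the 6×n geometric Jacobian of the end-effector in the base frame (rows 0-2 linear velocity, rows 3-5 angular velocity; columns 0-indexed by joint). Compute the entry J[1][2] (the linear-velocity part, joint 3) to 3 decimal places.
0.707

prismatic axis z_2 = (-0.7071,0.7071,0.0000)
J_v[:, 2] = z_2; J_ω[:, 2] = (0,0,0)
entry J[1][2] = 0.7071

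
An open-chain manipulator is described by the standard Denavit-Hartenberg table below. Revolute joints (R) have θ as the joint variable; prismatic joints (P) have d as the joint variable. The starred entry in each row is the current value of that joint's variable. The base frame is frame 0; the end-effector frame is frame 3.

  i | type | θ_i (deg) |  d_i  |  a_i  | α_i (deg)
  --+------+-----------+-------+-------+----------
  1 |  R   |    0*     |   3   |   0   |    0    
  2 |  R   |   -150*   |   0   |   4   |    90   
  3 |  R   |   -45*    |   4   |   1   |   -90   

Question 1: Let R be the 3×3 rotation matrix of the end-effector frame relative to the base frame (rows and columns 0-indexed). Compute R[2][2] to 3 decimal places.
0.707

End-effector z-axis (col 2 of R) = (-0.6124,-0.3536,0.7071)
R[2][2] = 0.7071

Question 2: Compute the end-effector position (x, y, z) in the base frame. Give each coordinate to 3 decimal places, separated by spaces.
after link 1: o_1 = (0.0000, 0.0000, 3.0000)
after link 2: o_2 = (-3.4641, -2.0000, 3.0000)
after link 3: o_3 = (-6.0765, 1.1105, 2.2929)

-6.076 1.111 2.293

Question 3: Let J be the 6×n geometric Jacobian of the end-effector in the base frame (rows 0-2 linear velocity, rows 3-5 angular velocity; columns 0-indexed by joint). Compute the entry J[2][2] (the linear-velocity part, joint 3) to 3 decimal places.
0.707

axis z_2 = (-0.5000,0.8660,0.0000); lever o_n−o_2 = (-2.6124,3.1105,-0.7071)
cross product → J_v[:, 2] = (-0.6124,-0.3536,0.7071)
J_ω[:, 2] = z_2
entry J[2][2] = 0.7071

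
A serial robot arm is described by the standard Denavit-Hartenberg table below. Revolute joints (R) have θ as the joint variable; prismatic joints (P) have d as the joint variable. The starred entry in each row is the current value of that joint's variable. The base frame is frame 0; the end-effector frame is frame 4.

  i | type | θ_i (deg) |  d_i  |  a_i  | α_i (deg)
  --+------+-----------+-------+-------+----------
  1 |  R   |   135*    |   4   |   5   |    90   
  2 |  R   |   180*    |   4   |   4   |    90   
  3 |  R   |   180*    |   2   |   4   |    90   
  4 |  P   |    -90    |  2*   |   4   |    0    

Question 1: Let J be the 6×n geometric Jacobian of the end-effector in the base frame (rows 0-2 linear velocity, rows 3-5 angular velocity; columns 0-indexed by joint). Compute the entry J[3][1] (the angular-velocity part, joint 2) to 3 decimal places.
axis z_1 = (0.7071,0.7071,0.0000); lever o_n−o_1 = (4.2426,4.2426,-2.0000)
cross product → J_v[:, 1] = (-1.4142,1.4142,-0.0000)
J_ω[:, 1] = z_1
entry J[3][1] = 0.7071

0.707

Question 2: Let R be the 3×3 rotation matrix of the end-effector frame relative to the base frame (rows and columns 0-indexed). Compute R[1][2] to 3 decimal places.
0.707

End-effector z-axis (col 2 of R) = (0.7071,0.7071,0.0000)
R[1][2] = 0.7071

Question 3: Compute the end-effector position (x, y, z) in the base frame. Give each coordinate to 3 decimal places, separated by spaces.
0.707 7.778 2.000

after link 1: o_1 = (-3.5355, 3.5355, 4.0000)
after link 2: o_2 = (2.1213, 3.5355, 4.0000)
after link 3: o_3 = (-0.7071, 6.3640, 6.0000)
after link 4: o_4 = (0.7071, 7.7782, 2.0000)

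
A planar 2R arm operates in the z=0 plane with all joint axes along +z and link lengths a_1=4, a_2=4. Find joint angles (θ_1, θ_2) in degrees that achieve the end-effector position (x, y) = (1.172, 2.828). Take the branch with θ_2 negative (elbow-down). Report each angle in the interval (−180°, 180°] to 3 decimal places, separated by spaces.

cos θ_2 = (9.3712−4²−4²)/(2·4·4) = -0.7072; θ_2 = -135.0036° (elbow-down)
β = atan2(2.8280,1.1720) = 67.4896°; ψ = atan2(-2.8283,1.1714) = -67.5018°
θ_1 = β − ψ = 134.9913°

134.991 -135.004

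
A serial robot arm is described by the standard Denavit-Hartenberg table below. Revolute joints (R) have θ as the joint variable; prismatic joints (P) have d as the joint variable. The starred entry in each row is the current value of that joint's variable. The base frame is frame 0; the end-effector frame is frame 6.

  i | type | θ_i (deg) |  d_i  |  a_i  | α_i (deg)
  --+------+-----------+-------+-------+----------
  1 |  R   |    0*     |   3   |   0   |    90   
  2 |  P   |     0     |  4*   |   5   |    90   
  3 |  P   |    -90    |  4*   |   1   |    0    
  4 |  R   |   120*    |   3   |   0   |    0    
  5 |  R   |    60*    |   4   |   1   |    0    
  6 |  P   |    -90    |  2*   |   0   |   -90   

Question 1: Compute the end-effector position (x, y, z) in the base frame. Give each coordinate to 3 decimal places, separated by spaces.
after link 1: o_1 = (0.0000, 0.0000, 3.0000)
after link 2: o_2 = (5.0000, -4.0000, 3.0000)
after link 3: o_3 = (5.0000, -3.0000, -1.0000)
after link 4: o_4 = (5.0000, -3.0000, -4.0000)
after link 5: o_5 = (5.0000, -4.0000, -8.0000)
after link 6: o_6 = (5.0000, -4.0000, -10.0000)

5.000 -4.000 -10.000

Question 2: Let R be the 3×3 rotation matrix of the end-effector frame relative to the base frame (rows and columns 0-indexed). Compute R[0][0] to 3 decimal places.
End-effector x-axis (col 0 of R) = (1.0000,0.0000,-0.0000)
R[0][0] = 1.0000

1.000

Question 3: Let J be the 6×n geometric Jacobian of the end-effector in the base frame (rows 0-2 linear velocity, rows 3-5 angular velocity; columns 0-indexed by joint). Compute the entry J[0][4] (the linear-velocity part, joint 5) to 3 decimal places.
axis z_4 = (0.0000,-0.0000,-1.0000); lever o_n−o_4 = (0.0000,-1.0000,-6.0000)
cross product → J_v[:, 4] = (-1.0000,0.0000,0.0000)
J_ω[:, 4] = z_4
entry J[0][4] = -1.0000

-1.000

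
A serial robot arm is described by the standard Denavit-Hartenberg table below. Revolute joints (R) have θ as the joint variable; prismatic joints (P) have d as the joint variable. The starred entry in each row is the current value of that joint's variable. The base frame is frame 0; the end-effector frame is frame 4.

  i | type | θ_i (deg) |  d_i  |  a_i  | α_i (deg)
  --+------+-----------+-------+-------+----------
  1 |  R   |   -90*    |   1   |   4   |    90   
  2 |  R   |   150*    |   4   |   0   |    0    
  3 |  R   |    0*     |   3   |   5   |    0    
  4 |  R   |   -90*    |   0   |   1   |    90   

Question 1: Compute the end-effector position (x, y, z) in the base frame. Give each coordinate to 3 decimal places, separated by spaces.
-7.000 -0.170 4.366

after link 1: o_1 = (0.0000, -4.0000, 1.0000)
after link 2: o_2 = (-4.0000, -4.0000, 1.0000)
after link 3: o_3 = (-7.0000, 0.3301, 3.5000)
after link 4: o_4 = (-7.0000, -0.1699, 4.3660)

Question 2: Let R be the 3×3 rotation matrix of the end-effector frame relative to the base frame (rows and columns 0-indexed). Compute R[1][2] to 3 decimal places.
End-effector z-axis (col 2 of R) = (-0.0000,-0.8660,-0.5000)
R[1][2] = -0.8660

-0.866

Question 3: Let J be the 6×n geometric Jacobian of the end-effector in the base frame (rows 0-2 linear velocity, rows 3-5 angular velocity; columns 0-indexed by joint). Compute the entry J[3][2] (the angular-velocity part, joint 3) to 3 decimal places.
-1.000

axis z_2 = (-1.0000,-0.0000,0.0000); lever o_n−o_2 = (-3.0000,3.8301,3.3660)
cross product → J_v[:, 2] = (-0.0000,3.3660,-3.8301)
J_ω[:, 2] = z_2
entry J[3][2] = -1.0000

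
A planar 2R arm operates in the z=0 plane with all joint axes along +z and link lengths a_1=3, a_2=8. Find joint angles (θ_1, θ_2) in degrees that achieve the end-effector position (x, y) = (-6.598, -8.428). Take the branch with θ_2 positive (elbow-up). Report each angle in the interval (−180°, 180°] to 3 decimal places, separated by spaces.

-150.008 30.011

cos θ_2 = (114.5648−3²−8²)/(2·3·8) = 0.8659; θ_2 = 30.0106° (elbow-up)
β = atan2(-8.4280,-6.5980) = -128.0562°; ψ = atan2(4.0013,9.9275) = 21.9520°
θ_1 = β − ψ = -150.0082°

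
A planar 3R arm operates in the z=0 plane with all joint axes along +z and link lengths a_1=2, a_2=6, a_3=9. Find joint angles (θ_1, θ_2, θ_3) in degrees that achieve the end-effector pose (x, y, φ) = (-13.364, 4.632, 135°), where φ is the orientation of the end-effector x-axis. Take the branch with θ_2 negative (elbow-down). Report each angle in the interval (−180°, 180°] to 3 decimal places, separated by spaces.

wrist centre = target − a_3·(cos φ, sin φ) = (-7.0000, -1.7320)
cos θ_2 = (52.0002−2²−6²)/(2·2·6) = 0.5000; θ_2 = -59.9994° (elbow-down)
β = atan2(-1.7320,-7.0000) = -166.1029°; ψ = atan2(-5.1961,5.0001) = -46.1016°
θ_1 = β − ψ = -120.0013°
θ_3 = φ − θ_1 − θ_2 = -44.9994° (wrapped to (-180°,180°])

-120.001 -59.999 -44.999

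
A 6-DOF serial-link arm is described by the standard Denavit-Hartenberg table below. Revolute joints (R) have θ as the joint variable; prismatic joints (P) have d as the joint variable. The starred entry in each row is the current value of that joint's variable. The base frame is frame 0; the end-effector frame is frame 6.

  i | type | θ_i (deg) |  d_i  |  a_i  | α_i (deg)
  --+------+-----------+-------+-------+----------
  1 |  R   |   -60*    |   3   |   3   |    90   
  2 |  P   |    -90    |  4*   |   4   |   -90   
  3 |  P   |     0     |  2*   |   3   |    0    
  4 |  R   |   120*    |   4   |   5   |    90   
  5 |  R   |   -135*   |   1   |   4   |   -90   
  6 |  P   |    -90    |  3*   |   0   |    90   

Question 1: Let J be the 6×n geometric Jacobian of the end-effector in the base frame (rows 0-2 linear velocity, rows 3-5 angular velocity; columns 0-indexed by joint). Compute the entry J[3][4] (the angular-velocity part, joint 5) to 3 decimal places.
axis z_4 = (0.4330,0.2500,-0.8660); lever o_n−o_4 = (-2.5722,4.2304,-1.2196)
cross product → J_v[:, 4] = (3.3588,2.7557,2.4749)
J_ω[:, 4] = z_4
entry J[3][4] = 0.4330

0.433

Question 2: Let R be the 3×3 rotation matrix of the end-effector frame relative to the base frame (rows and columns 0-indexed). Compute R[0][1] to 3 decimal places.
0.177

End-effector y-axis (col 1 of R) = (0.1768,0.9186,0.3536)
R[0][1] = 0.1768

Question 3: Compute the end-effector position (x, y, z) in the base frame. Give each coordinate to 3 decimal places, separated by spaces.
2.214 -3.399 -2.720

after link 1: o_1 = (1.5000, -2.5981, 3.0000)
after link 2: o_2 = (-1.9641, -4.5981, -1.0000)
after link 3: o_3 = (-0.9641, -6.3301, -4.0000)
after link 4: o_4 = (4.7859, -7.6292, -1.5000)
after link 5: o_5 = (1.6834, -6.1544, -3.7802)
after link 6: o_6 = (2.2137, -3.3987, -2.7196)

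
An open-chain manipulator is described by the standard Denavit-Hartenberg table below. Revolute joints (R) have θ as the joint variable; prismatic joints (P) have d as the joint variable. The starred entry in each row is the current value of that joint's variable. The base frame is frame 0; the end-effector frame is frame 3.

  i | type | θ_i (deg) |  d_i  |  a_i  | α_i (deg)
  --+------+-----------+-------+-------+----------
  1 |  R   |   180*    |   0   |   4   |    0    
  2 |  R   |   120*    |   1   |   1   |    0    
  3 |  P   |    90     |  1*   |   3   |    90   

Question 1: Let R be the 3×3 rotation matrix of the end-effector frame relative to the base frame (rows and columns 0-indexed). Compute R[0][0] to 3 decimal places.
0.866

End-effector x-axis (col 0 of R) = (0.8660,0.5000,0.0000)
R[0][0] = 0.8660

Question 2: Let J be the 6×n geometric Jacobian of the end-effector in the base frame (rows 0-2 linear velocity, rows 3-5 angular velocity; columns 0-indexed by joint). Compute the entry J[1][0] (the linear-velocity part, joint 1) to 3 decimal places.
axis z_0 = ẑ; lever o_n−o_0 = (-0.9019,0.6340,2.0000)
cross product → J_v[:, 0] = (-0.6340,-0.9019,0.0000)
J_ω[:, 0] = z_0
entry J[1][0] = -0.9019

-0.902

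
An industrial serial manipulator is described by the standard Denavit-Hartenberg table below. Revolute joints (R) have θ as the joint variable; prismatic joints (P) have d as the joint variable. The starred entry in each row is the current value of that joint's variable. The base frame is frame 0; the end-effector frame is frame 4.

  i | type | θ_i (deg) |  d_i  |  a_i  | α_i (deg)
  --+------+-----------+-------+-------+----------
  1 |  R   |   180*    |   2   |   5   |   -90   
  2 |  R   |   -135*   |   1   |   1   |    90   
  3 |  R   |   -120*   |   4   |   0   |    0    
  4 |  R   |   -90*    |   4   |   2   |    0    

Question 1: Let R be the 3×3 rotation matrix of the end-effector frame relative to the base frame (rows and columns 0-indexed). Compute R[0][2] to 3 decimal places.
0.707

End-effector z-axis (col 2 of R) = (0.7071,-0.0000,-0.7071)
R[0][2] = 0.7071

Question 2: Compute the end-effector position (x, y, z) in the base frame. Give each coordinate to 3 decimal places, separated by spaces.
0.139 -2.000 -4.174

after link 1: o_1 = (-5.0000, 0.0000, 2.0000)
after link 2: o_2 = (-4.2929, -1.0000, 2.7071)
after link 3: o_3 = (-1.4645, -1.0000, -0.1213)
after link 4: o_4 = (0.1392, -2.0000, -4.1745)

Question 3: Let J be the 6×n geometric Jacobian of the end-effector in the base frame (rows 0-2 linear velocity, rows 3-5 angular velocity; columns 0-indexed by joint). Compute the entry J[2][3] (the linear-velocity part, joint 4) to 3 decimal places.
axis z_3 = (0.7071,-0.0000,-0.7071); lever o_n−o_3 = (1.6037,-1.0000,-4.0532)
cross product → J_v[:, 3] = (-0.7071,1.7321,-0.7071)
J_ω[:, 3] = z_3
entry J[2][3] = -0.7071

-0.707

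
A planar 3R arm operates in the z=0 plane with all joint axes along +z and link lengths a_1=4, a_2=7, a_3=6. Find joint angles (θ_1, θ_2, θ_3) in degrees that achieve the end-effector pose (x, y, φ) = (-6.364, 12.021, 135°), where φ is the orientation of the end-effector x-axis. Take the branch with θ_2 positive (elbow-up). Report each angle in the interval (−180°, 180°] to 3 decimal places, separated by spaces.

wrist centre = target − a_3·(cos φ, sin φ) = (-2.1214, 7.7784)
cos θ_2 = (65.0030−4²−7²)/(2·4·7) = 0.0001; θ_2 = 89.9969° (elbow-up)
β = atan2(7.7784,-2.1214) = 105.2550°; ψ = atan2(7.0000,4.0004) = 60.2528°
θ_1 = β − ψ = 45.0023°
θ_3 = φ − θ_1 − θ_2 = 0.0008° (wrapped to (-180°,180°])

45.002 89.997 0.001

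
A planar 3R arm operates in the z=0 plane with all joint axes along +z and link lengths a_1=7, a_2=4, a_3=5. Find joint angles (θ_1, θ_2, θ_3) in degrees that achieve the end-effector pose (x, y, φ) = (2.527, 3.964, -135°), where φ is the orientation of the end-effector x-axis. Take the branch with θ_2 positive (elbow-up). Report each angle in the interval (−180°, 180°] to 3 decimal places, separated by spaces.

wrist centre = target − a_3·(cos φ, sin φ) = (6.0625, 7.4995)
cos θ_2 = (92.9973−7²−4²)/(2·7·4) = 0.5000; θ_2 = 60.0032° (elbow-up)
β = atan2(7.4995,6.0625) = 51.0483°; ψ = atan2(3.4642,8.9998) = 21.0527°
θ_1 = β − ψ = 29.9956°
θ_3 = φ − θ_1 − θ_2 = 135.0012° (wrapped to (-180°,180°])

29.996 60.003 135.001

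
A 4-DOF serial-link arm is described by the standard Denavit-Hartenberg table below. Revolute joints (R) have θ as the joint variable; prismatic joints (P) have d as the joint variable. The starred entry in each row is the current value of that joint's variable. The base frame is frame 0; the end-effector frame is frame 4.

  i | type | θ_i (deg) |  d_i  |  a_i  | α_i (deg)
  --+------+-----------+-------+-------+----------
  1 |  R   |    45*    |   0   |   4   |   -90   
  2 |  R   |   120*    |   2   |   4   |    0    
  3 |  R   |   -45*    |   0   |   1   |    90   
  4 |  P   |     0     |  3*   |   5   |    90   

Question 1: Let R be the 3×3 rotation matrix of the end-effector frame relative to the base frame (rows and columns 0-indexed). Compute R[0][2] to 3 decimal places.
0.707

End-effector z-axis (col 2 of R) = (0.7071,-0.7071,-0.0000)
R[0][2] = 0.7071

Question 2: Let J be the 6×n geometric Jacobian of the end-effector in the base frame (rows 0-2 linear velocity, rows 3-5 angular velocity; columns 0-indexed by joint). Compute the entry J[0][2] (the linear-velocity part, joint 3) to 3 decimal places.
-3.549

axis z_2 = (-0.7071,0.7071,0.0000); lever o_n−o_2 = (3.1471,3.1471,-5.0191)
cross product → J_v[:, 2] = (-3.5490,-3.5490,-4.4507)
J_ω[:, 2] = z_2
entry J[0][2] = -3.5490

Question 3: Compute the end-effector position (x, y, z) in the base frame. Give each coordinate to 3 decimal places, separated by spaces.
3.147 5.976 -8.483

after link 1: o_1 = (2.8284, 2.8284, 0.0000)
after link 2: o_2 = (0.0000, 2.8284, -3.4641)
after link 3: o_3 = (0.1830, 3.0114, -4.4300)
after link 4: o_4 = (3.1471, 5.9755, -8.4832)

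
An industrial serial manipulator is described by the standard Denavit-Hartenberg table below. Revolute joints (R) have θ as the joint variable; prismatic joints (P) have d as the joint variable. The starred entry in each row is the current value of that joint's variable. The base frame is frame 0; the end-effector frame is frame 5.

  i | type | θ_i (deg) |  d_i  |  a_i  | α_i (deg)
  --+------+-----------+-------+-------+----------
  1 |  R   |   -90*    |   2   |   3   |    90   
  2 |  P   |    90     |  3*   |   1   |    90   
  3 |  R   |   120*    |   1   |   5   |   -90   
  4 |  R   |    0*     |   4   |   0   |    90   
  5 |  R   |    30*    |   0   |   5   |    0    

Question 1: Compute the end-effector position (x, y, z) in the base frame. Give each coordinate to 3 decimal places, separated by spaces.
-7.830 -4.000 -7.294

after link 1: o_1 = (0.0000, -3.0000, 2.0000)
after link 2: o_2 = (-3.0000, -3.0000, 3.0000)
after link 3: o_3 = (-7.3301, -4.0000, 0.5000)
after link 4: o_4 = (-5.3301, -4.0000, -2.9641)
after link 5: o_5 = (-7.8301, -4.0000, -7.2942)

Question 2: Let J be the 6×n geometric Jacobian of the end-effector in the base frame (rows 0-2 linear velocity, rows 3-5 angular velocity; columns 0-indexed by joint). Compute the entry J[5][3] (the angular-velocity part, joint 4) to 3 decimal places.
-0.866

axis z_3 = (0.5000,-0.0000,-0.8660); lever o_n−o_3 = (-0.5000,0.0000,-7.7942)
cross product → J_v[:, 3] = (0.0000,4.3301,0.0000)
J_ω[:, 3] = z_3
entry J[5][3] = -0.8660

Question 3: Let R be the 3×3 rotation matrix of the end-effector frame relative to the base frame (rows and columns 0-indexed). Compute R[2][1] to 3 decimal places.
-0.500

End-effector y-axis (col 1 of R) = (0.8660,0.0000,-0.5000)
R[2][1] = -0.5000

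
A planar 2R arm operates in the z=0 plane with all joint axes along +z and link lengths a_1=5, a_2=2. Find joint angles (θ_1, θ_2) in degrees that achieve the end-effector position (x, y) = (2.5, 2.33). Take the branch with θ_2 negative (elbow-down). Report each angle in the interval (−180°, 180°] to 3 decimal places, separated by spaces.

cos θ_2 = (11.6789−5²−2²)/(2·5·2) = -0.8661; θ_2 = -150.0034° (elbow-down)
β = atan2(2.3300,2.5000) = 42.9842°; ψ = atan2(-0.9999,3.2679) = -17.0129°
θ_1 = β − ψ = 59.9971°

59.997 -150.003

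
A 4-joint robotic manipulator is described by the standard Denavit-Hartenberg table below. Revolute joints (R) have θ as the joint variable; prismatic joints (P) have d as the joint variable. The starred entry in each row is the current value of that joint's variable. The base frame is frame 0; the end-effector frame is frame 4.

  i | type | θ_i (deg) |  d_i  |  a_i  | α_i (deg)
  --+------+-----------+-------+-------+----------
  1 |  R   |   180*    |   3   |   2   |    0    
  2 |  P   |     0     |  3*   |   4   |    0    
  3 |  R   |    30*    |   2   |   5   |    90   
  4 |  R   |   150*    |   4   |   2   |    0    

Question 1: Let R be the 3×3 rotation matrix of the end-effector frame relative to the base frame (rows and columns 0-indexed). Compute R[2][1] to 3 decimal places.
End-effector y-axis (col 1 of R) = (0.4330,0.2500,-0.8660)
R[2][1] = -0.8660

-0.866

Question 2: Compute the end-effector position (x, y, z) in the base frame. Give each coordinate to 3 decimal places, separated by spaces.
after link 1: o_1 = (-2.0000, 0.0000, 3.0000)
after link 2: o_2 = (-6.0000, 0.0000, 6.0000)
after link 3: o_3 = (-10.3301, -2.5000, 8.0000)
after link 4: o_4 = (-10.8301, 1.8301, 9.0000)

-10.830 1.830 9.000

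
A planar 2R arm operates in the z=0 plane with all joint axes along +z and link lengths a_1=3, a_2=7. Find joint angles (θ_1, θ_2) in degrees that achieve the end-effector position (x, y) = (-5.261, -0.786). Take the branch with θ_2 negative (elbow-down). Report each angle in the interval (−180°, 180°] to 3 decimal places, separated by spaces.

cos θ_2 = (28.2959−3²−7²)/(2·3·7) = -0.7072; θ_2 = -135.0108° (elbow-down)
β = atan2(-0.7860,-5.2610) = -171.5028°; ψ = atan2(-4.9488,-1.9507) = -111.5129°
θ_1 = β − ψ = -59.9899°

-59.990 -135.011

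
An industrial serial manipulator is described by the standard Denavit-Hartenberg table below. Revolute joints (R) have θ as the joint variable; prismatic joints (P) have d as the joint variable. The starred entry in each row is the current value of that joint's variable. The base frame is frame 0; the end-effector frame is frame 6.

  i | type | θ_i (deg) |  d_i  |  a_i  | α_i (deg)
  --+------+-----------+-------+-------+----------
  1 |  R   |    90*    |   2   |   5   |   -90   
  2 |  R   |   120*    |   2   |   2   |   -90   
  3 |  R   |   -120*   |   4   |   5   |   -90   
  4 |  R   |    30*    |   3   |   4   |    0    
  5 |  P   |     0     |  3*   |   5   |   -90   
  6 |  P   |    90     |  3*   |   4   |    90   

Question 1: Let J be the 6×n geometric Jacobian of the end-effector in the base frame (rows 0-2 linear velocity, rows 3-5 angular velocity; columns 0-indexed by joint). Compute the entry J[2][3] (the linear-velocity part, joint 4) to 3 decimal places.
-6.221

axis z_3 = (-0.5000,-0.4330,-0.7500); lever o_n−o_3 = (-6.4510,6.8546,-2.3236)
cross product → J_v[:, 3] = (6.1471,3.6764,-6.2207)
J_ω[:, 3] = z_3
entry J[2][3] = -6.2207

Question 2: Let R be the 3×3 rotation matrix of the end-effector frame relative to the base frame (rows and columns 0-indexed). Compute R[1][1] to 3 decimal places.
0.625

End-effector y-axis (col 1 of R) = (0.4330,0.6250,-0.6495)
R[1][1] = 0.6250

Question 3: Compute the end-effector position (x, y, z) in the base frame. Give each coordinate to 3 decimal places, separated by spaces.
-12.781 8.641 2.109

after link 1: o_1 = (0.0000, 5.0000, 2.0000)
after link 2: o_2 = (-2.0000, 4.0000, 0.2679)
after link 3: o_3 = (-6.3301, 1.7859, 4.4330)
after link 4: o_4 = (-10.8301, 3.0849, 2.6830)
after link 5: o_5 = (-16.0801, 5.0335, 1.0580)
after link 6: o_6 = (-12.7811, 8.6405, 2.1095)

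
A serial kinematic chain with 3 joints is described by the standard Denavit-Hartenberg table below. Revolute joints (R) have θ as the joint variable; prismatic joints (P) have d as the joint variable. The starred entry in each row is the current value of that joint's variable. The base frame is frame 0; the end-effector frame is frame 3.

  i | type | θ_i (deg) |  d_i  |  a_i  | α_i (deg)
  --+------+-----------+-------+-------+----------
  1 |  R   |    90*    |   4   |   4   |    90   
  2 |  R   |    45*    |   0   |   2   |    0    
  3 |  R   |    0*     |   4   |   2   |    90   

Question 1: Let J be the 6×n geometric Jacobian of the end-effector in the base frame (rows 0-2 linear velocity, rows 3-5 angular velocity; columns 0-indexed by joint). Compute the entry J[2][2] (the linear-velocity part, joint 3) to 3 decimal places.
axis z_2 = (1.0000,-0.0000,0.0000); lever o_n−o_2 = (4.0000,1.4142,1.4142)
cross product → J_v[:, 2] = (-0.0000,-1.4142,1.4142)
J_ω[:, 2] = z_2
entry J[2][2] = 1.4142

1.414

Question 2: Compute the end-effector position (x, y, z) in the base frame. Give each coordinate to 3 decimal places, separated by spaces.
after link 1: o_1 = (0.0000, 4.0000, 4.0000)
after link 2: o_2 = (0.0000, 5.4142, 5.4142)
after link 3: o_3 = (4.0000, 6.8284, 6.8284)

4.000 6.828 6.828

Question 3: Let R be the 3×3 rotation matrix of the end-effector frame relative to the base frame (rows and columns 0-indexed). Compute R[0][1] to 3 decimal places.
End-effector y-axis (col 1 of R) = (1.0000,-0.0000,0.0000)
R[0][1] = 1.0000

1.000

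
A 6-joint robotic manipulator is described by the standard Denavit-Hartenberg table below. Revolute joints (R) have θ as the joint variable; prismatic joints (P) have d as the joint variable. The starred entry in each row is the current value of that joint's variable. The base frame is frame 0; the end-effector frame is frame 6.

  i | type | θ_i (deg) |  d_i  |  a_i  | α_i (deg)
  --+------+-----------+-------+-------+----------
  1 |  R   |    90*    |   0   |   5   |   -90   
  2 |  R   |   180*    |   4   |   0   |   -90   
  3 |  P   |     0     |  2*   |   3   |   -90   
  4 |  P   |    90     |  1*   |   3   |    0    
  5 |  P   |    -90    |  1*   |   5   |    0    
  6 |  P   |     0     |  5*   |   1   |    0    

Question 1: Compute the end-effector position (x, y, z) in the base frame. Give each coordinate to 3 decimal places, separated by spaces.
3.000 -4.000 -1.000

after link 1: o_1 = (0.0000, 5.0000, 0.0000)
after link 2: o_2 = (-4.0000, 5.0000, 0.0000)
after link 3: o_3 = (-4.0000, 2.0000, 2.0000)
after link 4: o_4 = (-3.0000, 2.0000, -1.0000)
after link 5: o_5 = (-2.0000, -3.0000, -1.0000)
after link 6: o_6 = (3.0000, -4.0000, -1.0000)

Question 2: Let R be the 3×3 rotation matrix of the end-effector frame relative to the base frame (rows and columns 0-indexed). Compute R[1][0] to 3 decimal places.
End-effector x-axis (col 0 of R) = (-0.0000,-1.0000,-0.0000)
R[1][0] = -1.0000

-1.000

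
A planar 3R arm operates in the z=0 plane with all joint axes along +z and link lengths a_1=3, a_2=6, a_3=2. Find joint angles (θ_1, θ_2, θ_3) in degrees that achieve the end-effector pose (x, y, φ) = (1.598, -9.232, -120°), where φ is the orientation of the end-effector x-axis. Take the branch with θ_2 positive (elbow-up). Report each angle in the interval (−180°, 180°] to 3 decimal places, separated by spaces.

wrist centre = target − a_3·(cos φ, sin φ) = (2.5980, -7.4999)
cos θ_2 = (62.9988−3²−6²)/(2·3·6) = 0.5000; θ_2 = 60.0021° (elbow-up)
β = atan2(-7.4999,2.5980) = -70.8938°; ψ = atan2(5.1963,5.9998) = 40.8949°
θ_1 = β − ψ = -111.7887°
θ_3 = φ − θ_1 − θ_2 = -68.2134° (wrapped to (-180°,180°])

-111.789 60.002 -68.213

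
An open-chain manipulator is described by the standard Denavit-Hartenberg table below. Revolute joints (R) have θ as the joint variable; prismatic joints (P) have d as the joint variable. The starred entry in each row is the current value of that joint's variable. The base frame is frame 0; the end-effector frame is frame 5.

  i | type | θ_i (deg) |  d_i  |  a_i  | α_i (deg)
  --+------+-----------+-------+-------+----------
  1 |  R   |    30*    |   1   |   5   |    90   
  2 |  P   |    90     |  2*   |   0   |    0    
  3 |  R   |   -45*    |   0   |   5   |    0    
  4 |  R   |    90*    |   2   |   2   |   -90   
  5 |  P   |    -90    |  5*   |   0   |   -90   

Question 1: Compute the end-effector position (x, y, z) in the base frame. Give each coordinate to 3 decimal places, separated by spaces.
5.105 -1.671 2.414

after link 1: o_1 = (4.3301, 2.5000, 1.0000)
after link 2: o_2 = (5.3301, 0.7679, 1.0000)
after link 3: o_3 = (8.3920, 2.5357, 4.5355)
after link 4: o_4 = (8.1672, 0.0966, 5.9497)
after link 5: o_5 = (5.1054, -1.6712, 2.4142)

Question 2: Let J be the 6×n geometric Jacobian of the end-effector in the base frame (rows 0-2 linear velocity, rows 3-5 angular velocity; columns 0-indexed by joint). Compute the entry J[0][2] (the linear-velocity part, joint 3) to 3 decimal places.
-1.225

axis z_2 = (0.5000,-0.8660,0.0000); lever o_n−o_2 = (-0.2247,-2.4392,1.4142)
cross product → J_v[:, 2] = (-1.2247,-0.7071,-1.4142)
J_ω[:, 2] = z_2
entry J[0][2] = -1.2247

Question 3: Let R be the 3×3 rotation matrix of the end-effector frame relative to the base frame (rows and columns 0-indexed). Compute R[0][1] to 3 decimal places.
End-effector y-axis (col 1 of R) = (0.6124,0.3536,0.7071)
R[0][1] = 0.6124

0.612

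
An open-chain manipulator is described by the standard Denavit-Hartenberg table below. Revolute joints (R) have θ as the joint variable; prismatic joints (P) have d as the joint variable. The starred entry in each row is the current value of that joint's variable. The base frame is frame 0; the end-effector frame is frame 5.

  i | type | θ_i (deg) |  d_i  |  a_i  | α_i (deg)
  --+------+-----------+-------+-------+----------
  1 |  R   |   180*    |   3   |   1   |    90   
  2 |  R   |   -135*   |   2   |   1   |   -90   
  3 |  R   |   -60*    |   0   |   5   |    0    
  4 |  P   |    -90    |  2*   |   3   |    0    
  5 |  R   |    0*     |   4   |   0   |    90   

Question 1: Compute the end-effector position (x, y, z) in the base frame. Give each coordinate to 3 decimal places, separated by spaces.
-4.605 7.830 -1.880

after link 1: o_1 = (-1.0000, 0.0000, 3.0000)
after link 2: o_2 = (-0.2929, 2.0000, 2.2929)
after link 3: o_3 = (1.4749, 6.3301, 0.5251)
after link 4: o_4 = (-1.7765, 7.8301, 0.9480)
after link 5: o_5 = (-4.6049, 7.8301, -1.8804)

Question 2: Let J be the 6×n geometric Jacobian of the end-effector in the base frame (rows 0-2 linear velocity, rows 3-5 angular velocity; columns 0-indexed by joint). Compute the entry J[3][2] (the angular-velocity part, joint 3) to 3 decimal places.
axis z_2 = (-0.7071,0.0000,-0.7071); lever o_n−o_2 = (-4.3120,5.8301,-4.1733)
cross product → J_v[:, 2] = (4.1225,0.0981,-4.1225)
J_ω[:, 2] = z_2
entry J[3][2] = -0.7071

-0.707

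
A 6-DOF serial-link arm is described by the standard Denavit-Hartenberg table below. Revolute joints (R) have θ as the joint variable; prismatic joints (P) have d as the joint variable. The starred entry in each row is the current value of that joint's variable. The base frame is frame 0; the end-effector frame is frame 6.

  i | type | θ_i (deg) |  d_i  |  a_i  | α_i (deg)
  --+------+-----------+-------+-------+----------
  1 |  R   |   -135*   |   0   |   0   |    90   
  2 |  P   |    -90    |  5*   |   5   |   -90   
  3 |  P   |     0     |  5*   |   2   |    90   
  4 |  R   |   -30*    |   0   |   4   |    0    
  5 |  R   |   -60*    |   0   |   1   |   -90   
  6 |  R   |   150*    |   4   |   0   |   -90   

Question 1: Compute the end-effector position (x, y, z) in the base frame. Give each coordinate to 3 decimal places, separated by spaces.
after link 1: o_1 = (0.0000, 0.0000, 0.0000)
after link 2: o_2 = (-3.5355, 3.5355, -5.0000)
after link 3: o_3 = (-7.0711, -0.0000, -7.0000)
after link 4: o_4 = (-5.6569, 1.4142, -10.4641)
after link 5: o_5 = (-4.9497, 2.1213, -10.4641)
after link 6: o_6 = (-4.9497, 2.1213, -14.4641)

-4.950 2.121 -14.464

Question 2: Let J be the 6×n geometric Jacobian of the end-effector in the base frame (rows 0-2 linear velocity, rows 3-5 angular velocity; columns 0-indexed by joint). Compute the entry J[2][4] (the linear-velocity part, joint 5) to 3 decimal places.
-1.000

axis z_4 = (-0.7071,0.7071,0.0000); lever o_n−o_4 = (0.7071,0.7071,-4.0000)
cross product → J_v[:, 4] = (-2.8284,-2.8284,-1.0000)
J_ω[:, 4] = z_4
entry J[2][4] = -1.0000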